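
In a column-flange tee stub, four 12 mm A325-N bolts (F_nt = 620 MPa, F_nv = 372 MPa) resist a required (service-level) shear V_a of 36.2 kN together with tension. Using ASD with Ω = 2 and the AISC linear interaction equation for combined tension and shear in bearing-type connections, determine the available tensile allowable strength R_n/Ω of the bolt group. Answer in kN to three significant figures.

122 kN

A_b = π·12²/4 = 113.1 mm²; f_rv = 36.2 × 1000 / (4 × 113.1) = 80.02 MPa.
F'_nt = 1.3 F_nt − (Ω F_nt / F_nv) f_rv = 1.3·620 − (2·620/372)·80.02 = 539.3 MPa, capped at F_nt → F'_nt = 539.3 MPa.
R_n = F'_nt · A_b · n = 539.3 × 113.1 × 4 / 1000 = 244 kN.
Allowable strength R_n/Ω = 244 / 2 = 122 kN.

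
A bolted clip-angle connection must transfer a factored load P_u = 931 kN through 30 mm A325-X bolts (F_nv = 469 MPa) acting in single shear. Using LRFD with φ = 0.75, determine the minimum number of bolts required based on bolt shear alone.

4 bolts

A_b = π·30²/4 = 706.9 mm².
Per-bolt design strength φR_n = 0.75 × 469 × 706.9 × 1 / 1000 = 248.6 kN.
n ≥ 931 / 248.6 = 3.744 → use 4 bolts.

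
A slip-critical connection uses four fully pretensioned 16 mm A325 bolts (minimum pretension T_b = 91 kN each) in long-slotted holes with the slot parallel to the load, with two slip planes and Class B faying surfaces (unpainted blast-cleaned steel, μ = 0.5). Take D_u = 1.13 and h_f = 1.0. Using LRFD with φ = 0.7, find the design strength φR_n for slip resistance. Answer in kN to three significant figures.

R_n = μ · D_u · h_f · T_b · n_s · n_b = 0.5 × 1.13 × 1.0 × 91 × 2 × 4 = 411.3 kN.
Design strength φR_n = 0.7 × 411.3 = 288 kN.

288 kN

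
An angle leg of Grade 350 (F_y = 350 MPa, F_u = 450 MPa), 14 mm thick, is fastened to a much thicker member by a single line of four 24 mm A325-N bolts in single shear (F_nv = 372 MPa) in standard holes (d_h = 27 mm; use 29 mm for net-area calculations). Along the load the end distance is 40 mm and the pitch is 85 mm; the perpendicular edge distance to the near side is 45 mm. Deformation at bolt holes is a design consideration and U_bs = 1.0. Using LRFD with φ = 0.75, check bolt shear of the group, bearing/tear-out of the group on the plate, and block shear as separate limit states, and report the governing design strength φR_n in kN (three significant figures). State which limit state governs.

505 kN (bolt shear governs)

Bolt shear: A_b = π·24²/4 = 452.4 mm²; R_n = 372 × 452.4 × 4 × 1 / 1000 = 673.2 kN → 0.75 × 673.2 = 505 kN.
Bearing: edge l_c = 26.5, r_n = 200.3 kN; interior l_c = 58, r_n = 362.9 kN; R_n = 200.3 + 3·362.9 = 1289 kN → 967 kN.
Block shear: A_gv = 4130, A_nv = 2709, A_nt = 427 mm²; R_n = min(0.6F_uA_nv, 0.6F_yA_gv) + U_bs·F_u·A_nt = 923.6 kN → 693 kN.
Bolt shear governs: 505 kN.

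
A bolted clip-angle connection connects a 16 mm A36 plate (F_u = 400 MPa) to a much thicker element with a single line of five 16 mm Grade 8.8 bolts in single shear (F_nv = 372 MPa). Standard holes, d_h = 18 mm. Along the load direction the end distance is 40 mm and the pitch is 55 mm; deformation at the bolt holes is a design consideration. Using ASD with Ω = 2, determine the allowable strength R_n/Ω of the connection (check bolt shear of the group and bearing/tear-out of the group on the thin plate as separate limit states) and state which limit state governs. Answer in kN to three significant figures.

Bolt shear: A_b = π·16²/4 = 201.1 mm²; R_n = 372 × 201.1 × 5 × 1 / 1000 = 374 kN → 374 / 2 = 187 kN.
Bearing (1.2 l_c t F_u ≤ 2.4 d t F_u): upper limit = 2.4·16·16·400 / 1000 = 245.8 kN.
  Edge l_c = 40 − 18/2 = 31 → r_n = 238.1 kN; interior l_c = 55 − 18 = 37 → r_n = 245.8 kN.
  R_n,bearing = 1·238.1 + 4·245.8 = 1221 kN → 1221 / 2 = 611 kN.
Bolt shear governs: 187 kN.

187 kN (bolt shear governs)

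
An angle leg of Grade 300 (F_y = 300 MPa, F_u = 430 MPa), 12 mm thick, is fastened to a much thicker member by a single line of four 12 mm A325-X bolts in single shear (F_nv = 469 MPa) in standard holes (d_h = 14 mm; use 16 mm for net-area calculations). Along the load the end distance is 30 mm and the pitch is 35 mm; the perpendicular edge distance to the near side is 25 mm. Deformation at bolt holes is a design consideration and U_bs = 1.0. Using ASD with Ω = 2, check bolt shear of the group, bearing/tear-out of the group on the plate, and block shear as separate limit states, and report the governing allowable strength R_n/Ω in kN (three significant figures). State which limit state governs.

106 kN (bolt shear governs)

Bolt shear: A_b = π·12²/4 = 113.1 mm²; R_n = 469 × 113.1 × 4 × 1 / 1000 = 212.2 kN → 212.2 / 2 = 106 kN.
Bearing: edge l_c = 23, r_n = 142.4 kN; interior l_c = 21, r_n = 130 kN; R_n = 142.4 + 3·130 = 532.5 kN → 266 kN.
Block shear: A_gv = 1620, A_nv = 948, A_nt = 204 mm²; R_n = min(0.6F_uA_nv, 0.6F_yA_gv) + U_bs·F_u·A_nt = 332.3 kN → 166 kN.
Bolt shear governs: 106 kN.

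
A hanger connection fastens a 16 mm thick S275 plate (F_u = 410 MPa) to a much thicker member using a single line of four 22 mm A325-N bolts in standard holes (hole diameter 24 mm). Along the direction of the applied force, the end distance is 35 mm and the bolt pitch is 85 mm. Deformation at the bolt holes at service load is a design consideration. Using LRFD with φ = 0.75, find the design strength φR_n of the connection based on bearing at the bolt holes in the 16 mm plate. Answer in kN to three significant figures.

Per bolt r_n = 1.2 l_c t F_u ≤ 2.4 d t F_u; upper limit = 2.4 × 22 × 16 × 410 / 1000 = 346.4 kN.
Edge bolt: l_c = 35 − 24/2 = 23 mm → 1.2 × 23 × 16 × 410 / 1000 = 181.1 → r_n = 181.1 kN.
Interior bolts: l_c = 85 − 24 = 61 mm → 1.2 × 61 × 16 × 410 / 1000 = 480.2 → r_n = 346.4 kN.
R_n = 1 × 181.1 + 3 × 346.4 = 1220 kN.
Design strength φR_n = 0.75 × 1220 = 915 kN.

915 kN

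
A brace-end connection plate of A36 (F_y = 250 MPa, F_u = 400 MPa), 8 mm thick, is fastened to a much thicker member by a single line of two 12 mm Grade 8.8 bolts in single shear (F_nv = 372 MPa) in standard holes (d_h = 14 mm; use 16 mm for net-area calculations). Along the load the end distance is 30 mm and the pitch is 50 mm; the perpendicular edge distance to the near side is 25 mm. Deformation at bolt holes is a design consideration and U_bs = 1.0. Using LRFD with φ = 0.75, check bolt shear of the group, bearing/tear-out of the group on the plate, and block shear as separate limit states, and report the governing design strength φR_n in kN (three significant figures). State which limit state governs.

Bolt shear: A_b = π·12²/4 = 113.1 mm²; R_n = 372 × 113.1 × 2 × 1 / 1000 = 84.14 kN → 0.75 × 84.14 = 63.1 kN.
Bearing: edge l_c = 23, r_n = 88.32 kN; interior l_c = 36, r_n = 92.16 kN; R_n = 88.32 + 1·92.16 = 180.5 kN → 135 kN.
Block shear: A_gv = 640, A_nv = 448, A_nt = 136 mm²; R_n = min(0.6F_uA_nv, 0.6F_yA_gv) + U_bs·F_u·A_nt = 150.4 kN → 113 kN.
Bolt shear governs: 63.1 kN.

63.1 kN (bolt shear governs)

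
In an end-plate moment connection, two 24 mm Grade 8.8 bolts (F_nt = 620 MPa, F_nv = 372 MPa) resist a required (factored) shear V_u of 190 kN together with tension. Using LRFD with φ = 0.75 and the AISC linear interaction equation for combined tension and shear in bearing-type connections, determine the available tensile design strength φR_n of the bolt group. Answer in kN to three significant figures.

230 kN

A_b = π·24²/4 = 452.4 mm²; f_rv = 190 × 1000 / (2 × 452.4) = 210 MPa.
F'_nt = 1.3 F_nt − (F_nt / φF_nv) f_rv = 1.3·620 − (620/(0.75·372))·210 = 339.3 MPa, capped at F_nt → F'_nt = 339.3 MPa.
R_n = F'_nt · A_b · n = 339.3 × 452.4 × 2 / 1000 = 307 kN.
Design strength φR_n = 0.75 × 307 = 230 kN.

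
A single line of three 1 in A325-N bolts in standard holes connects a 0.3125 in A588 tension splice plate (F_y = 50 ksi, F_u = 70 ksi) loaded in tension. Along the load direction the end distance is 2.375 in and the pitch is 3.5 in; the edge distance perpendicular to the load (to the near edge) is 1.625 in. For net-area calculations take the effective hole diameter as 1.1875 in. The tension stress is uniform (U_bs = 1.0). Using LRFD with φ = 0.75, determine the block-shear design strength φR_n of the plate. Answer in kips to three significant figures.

80 kips

Shear plane L_v = 2.375 + 2·3.5 = 9.375 in; A_gv = 9.375 × 0.3125 = 2.93 in².
A_nv = (9.375 − 2.5·1.1875) × 0.3125 = 2.002 in².
A_nt = (1.625 − 0.5·1.1875) × 0.3125 = 0.3223 in².
0.6 F_u A_nv = 84.08 kips; 0.6 F_y A_gv = 87.89 kips → shear rupture governs the shear term.
R_n = 84.08 + 1.0 × 70 × 0.3223 = 106.6 kips.
Design strength φR_n = 0.75 × 106.6 = 80 kips.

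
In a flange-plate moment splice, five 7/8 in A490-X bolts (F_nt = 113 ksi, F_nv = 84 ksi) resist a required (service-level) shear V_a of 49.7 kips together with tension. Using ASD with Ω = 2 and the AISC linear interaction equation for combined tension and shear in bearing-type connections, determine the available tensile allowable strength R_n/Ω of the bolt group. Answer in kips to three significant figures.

A_b = π·0.875²/4 = 0.6013 in²; f_rv = 49.7 / (5 × 0.6013) = 16.53 ksi.
F'_nt = 1.3 F_nt − (Ω F_nt / F_nv) f_rv = 1.3·113 − (2·113/84)·16.53 = 102.4 ksi, capped at F_nt → F'_nt = 102.4 ksi.
R_n = F'_nt · A_b · n = 102.4 × 0.6013 × 5 = 308 kips.
Allowable strength R_n/Ω = 308 / 2 = 154 kips.

154 kips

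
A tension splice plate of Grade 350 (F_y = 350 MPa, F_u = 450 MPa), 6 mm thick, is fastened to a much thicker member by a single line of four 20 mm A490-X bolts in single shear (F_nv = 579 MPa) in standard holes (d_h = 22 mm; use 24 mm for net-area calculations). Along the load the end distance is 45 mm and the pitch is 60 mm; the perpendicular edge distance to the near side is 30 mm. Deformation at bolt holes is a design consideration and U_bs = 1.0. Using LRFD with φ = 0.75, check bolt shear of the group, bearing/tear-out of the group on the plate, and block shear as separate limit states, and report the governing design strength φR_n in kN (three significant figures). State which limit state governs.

208 kN (block shear governs)

Bolt shear: A_b = π·20²/4 = 314.2 mm²; R_n = 579 × 314.2 × 4 × 1 / 1000 = 727.6 kN → 0.75 × 727.6 = 546 kN.
Bearing: edge l_c = 34, r_n = 110.2 kN; interior l_c = 38, r_n = 123.1 kN; R_n = 110.2 + 3·123.1 = 479.5 kN → 360 kN.
Block shear: A_gv = 1350, A_nv = 846, A_nt = 108 mm²; R_n = min(0.6F_uA_nv, 0.6F_yA_gv) + U_bs·F_u·A_nt = 277 kN → 208 kN.
Block shear governs: 208 kN.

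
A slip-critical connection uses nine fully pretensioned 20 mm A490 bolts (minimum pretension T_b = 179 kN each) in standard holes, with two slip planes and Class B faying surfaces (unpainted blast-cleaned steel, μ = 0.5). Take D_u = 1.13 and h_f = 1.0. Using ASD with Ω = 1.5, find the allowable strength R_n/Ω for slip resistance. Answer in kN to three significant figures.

R_n = μ · D_u · h_f · T_b · n_s · n_b = 0.5 × 1.13 × 1.0 × 179 × 2 × 9 = 1820 kN.
Allowable strength R_n/Ω = 1820 / 1.5 = 1210 kN.

1210 kN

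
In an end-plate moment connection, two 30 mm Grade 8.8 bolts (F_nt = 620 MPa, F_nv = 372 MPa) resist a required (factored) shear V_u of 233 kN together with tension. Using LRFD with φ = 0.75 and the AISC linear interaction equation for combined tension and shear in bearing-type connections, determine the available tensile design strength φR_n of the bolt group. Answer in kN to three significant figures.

466 kN

A_b = π·30²/4 = 706.9 mm²; f_rv = 233 × 1000 / (2 × 706.9) = 164.8 MPa.
F'_nt = 1.3 F_nt − (F_nt / φF_nv) f_rv = 1.3·620 − (620/(0.75·372))·164.8 = 439.7 MPa, capped at F_nt → F'_nt = 439.7 MPa.
R_n = F'_nt · A_b · n = 439.7 × 706.9 × 2 / 1000 = 621.7 kN.
Design strength φR_n = 0.75 × 621.7 = 466 kN.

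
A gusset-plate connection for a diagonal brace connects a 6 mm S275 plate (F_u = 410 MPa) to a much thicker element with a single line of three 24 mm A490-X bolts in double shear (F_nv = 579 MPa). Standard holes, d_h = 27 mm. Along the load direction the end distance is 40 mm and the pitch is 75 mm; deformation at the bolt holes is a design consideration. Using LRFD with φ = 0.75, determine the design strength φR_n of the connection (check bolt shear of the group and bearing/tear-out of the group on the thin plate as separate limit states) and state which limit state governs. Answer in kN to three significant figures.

Bolt shear: A_b = π·24²/4 = 452.4 mm²; R_n = 579 × 452.4 × 3 × 2 / 1000 = 1572 kN → 0.75 × 1572 = 1180 kN.
Bearing (1.2 l_c t F_u ≤ 2.4 d t F_u): upper limit = 2.4·24·6·410 / 1000 = 141.7 kN.
  Edge l_c = 40 − 27/2 = 26.5 → r_n = 78.23 kN; interior l_c = 75 − 27 = 48 → r_n = 141.7 kN.
  R_n,bearing = 1·78.23 + 2·141.7 = 361.6 kN → 0.75 × 361.6 = 271 kN.
Bearing governs: 271 kN.

271 kN (bearing governs)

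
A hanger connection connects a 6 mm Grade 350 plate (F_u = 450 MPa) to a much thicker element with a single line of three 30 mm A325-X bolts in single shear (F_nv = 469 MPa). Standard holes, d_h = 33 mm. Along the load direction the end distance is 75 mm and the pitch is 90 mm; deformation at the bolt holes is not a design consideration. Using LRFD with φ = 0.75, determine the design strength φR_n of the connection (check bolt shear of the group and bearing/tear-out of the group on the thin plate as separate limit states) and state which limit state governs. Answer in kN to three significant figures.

524 kN (bearing governs)

Bolt shear: A_b = π·30²/4 = 706.9 mm²; R_n = 469 × 706.9 × 3 × 1 / 1000 = 994.5 kN → 0.75 × 994.5 = 746 kN.
Bearing (1.5 l_c t F_u ≤ 3.0 d t F_u): upper limit = 3.0·30·6·450 / 1000 = 243 kN.
  Edge l_c = 75 − 33/2 = 58.5 → r_n = 236.9 kN; interior l_c = 90 − 33 = 57 → r_n = 230.8 kN.
  R_n,bearing = 1·236.9 + 2·230.8 = 698.6 kN → 0.75 × 698.6 = 524 kN.
Bearing governs: 524 kN.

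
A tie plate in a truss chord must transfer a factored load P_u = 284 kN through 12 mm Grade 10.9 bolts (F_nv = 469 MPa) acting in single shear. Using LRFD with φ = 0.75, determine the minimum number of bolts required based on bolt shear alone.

A_b = π·12²/4 = 113.1 mm².
Per-bolt design strength φR_n = 0.75 × 469 × 113.1 × 1 / 1000 = 39.78 kN.
n ≥ 284 / 39.78 = 7.139 → use 8 bolts.

8 bolts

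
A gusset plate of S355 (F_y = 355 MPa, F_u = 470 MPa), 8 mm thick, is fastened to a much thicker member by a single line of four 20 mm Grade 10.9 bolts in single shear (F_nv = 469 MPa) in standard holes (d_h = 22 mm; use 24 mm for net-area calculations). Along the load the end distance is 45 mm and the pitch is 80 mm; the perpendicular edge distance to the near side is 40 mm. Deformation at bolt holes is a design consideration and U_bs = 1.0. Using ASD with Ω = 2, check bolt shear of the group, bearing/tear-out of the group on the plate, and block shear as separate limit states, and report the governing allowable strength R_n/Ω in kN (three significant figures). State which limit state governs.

Bolt shear: A_b = π·20²/4 = 314.2 mm²; R_n = 469 × 314.2 × 4 × 1 / 1000 = 589.4 kN → 589.4 / 2 = 295 kN.
Bearing: edge l_c = 34, r_n = 153.4 kN; interior l_c = 58, r_n = 180.5 kN; R_n = 153.4 + 3·180.5 = 694.8 kN → 347 kN.
Block shear: A_gv = 2280, A_nv = 1608, A_nt = 224 mm²; R_n = min(0.6F_uA_nv, 0.6F_yA_gv) + U_bs·F_u·A_nt = 558.7 kN → 279 kN.
Block shear governs: 279 kN.

279 kN (block shear governs)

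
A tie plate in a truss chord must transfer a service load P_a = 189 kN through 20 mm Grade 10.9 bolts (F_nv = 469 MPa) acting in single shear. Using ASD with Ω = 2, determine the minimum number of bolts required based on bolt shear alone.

3 bolts

A_b = π·20²/4 = 314.2 mm².
Per-bolt allowable strength R_n/Ω = 469 × 314.2 × 1 / 1000 / 2 = 73.67 kN.
n ≥ 189 / 73.67 = 2.565 → use 3 bolts.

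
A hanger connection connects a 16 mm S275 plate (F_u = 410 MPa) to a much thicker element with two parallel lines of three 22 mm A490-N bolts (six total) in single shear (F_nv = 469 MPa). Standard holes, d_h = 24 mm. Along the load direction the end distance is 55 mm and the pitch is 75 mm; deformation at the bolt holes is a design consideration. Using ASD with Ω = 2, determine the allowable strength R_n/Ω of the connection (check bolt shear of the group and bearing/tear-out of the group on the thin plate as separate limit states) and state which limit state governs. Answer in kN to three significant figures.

535 kN (bolt shear governs)

Bolt shear: A_b = π·22²/4 = 380.1 mm²; R_n = 469 × 380.1 × 6 × 1 / 1000 = 1070 kN → 1070 / 2 = 535 kN.
Bearing (1.2 l_c t F_u ≤ 2.4 d t F_u): upper limit = 2.4·22·16·410 / 1000 = 346.4 kN.
  Edge l_c = 55 − 24/2 = 43 → r_n = 338.5 kN; interior l_c = 75 − 24 = 51 → r_n = 346.4 kN.
  R_n,bearing = 2·338.5 + 4·346.4 = 2062 kN → 2062 / 2 = 1030 kN.
Bolt shear governs: 535 kN.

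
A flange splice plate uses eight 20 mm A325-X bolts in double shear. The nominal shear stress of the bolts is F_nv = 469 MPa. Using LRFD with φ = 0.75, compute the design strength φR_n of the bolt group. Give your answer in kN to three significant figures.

1770 kN

A_b = π × 20² / 4 = 314.2 mm².
R_n = F_nv · A_b · n · n_s = 469 × 314.2 × 8 × 2 / 1000 = 2357 kN.
Design strength φR_n = 0.75 × 2357 = 1770 kN.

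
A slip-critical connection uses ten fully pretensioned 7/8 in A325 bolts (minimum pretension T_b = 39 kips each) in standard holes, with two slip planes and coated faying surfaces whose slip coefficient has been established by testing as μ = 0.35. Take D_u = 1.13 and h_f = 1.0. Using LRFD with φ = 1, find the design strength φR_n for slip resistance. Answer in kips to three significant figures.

308 kips

R_n = μ · D_u · h_f · T_b · n_s · n_b = 0.35 × 1.13 × 1.0 × 39 × 2 × 10 = 308.5 kips.
Design strength φR_n = 1 × 308.5 = 308 kips.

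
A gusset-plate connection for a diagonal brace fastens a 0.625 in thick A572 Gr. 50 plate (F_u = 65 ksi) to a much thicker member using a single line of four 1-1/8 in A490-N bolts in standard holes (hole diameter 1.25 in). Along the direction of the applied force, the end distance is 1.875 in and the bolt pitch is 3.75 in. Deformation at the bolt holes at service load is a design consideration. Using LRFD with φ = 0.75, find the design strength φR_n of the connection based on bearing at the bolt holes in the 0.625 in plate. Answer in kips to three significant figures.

292 kips

Per bolt r_n = 1.2 l_c t F_u ≤ 2.4 d t F_u; upper limit = 2.4 × 1.125 × 0.625 × 65 = 109.7 kips.
Edge bolt: l_c = 1.875 − 1.25/2 = 1.25 in → 1.2 × 1.25 × 0.625 × 65 = 60.94 → r_n = 60.94 kips.
Interior bolts: l_c = 3.75 − 1.25 = 2.5 in → 1.2 × 2.5 × 0.625 × 65 = 121.9 → r_n = 109.7 kips.
R_n = 1 × 60.94 + 3 × 109.7 = 390 kips.
Design strength φR_n = 0.75 × 390 = 292 kips.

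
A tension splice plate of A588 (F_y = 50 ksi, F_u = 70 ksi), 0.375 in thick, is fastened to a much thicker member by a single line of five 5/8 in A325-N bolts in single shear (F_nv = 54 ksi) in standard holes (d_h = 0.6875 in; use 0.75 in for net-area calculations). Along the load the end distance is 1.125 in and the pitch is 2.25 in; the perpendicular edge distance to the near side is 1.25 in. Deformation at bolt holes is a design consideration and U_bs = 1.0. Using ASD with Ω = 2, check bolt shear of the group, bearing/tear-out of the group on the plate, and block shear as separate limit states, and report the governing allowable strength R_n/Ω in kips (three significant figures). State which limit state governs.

41.4 kips (bolt shear governs)

Bolt shear: A_b = π·0.625²/4 = 0.3068 in²; R_n = 54 × 0.3068 × 5 × 1 = 82.83 kips → 82.83 / 2 = 41.4 kips.
Bearing: edge l_c = 0.7812, r_n = 24.61 kips; interior l_c = 1.562, r_n = 39.38 kips; R_n = 24.61 + 4·39.38 = 182.1 kips → 91.1 kips.
Block shear: A_gv = 3.797, A_nv = 2.531, A_nt = 0.3281 in²; R_n = min(0.6F_uA_nv, 0.6F_yA_gv) + U_bs·F_u·A_nt = 129.3 kips → 64.6 kips.
Bolt shear governs: 41.4 kips.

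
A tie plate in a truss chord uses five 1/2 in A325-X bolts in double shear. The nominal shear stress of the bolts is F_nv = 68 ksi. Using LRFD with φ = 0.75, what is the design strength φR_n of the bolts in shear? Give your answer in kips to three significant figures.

100 kips

A_b = π × 0.5² / 4 = 0.1963 in².
R_n = F_nv · A_b · n · n_s = 68 × 0.1963 × 5 × 2 = 133.5 kips.
Design strength φR_n = 0.75 × 133.5 = 100 kips.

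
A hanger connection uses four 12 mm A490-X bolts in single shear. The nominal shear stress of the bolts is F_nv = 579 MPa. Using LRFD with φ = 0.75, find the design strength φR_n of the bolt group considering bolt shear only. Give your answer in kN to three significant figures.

A_b = π × 12² / 4 = 113.1 mm².
R_n = F_nv · A_b · n · n_s = 579 × 113.1 × 4 × 1 / 1000 = 261.9 kN.
Design strength φR_n = 0.75 × 261.9 = 196 kN.

196 kN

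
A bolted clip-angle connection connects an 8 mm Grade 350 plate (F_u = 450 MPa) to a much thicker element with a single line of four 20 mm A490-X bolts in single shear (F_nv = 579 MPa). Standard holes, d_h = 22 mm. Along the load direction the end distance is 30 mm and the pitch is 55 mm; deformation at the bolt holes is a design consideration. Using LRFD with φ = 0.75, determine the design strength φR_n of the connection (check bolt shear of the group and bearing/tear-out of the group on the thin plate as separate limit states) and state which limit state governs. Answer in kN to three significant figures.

382 kN (bearing governs)

Bolt shear: A_b = π·20²/4 = 314.2 mm²; R_n = 579 × 314.2 × 4 × 1 / 1000 = 727.6 kN → 0.75 × 727.6 = 546 kN.
Bearing (1.2 l_c t F_u ≤ 2.4 d t F_u): upper limit = 2.4·20·8·450 / 1000 = 172.8 kN.
  Edge l_c = 30 − 22/2 = 19 → r_n = 82.08 kN; interior l_c = 55 − 22 = 33 → r_n = 142.6 kN.
  R_n,bearing = 1·82.08 + 3·142.6 = 509.8 kN → 0.75 × 509.8 = 382 kN.
Bearing governs: 382 kN.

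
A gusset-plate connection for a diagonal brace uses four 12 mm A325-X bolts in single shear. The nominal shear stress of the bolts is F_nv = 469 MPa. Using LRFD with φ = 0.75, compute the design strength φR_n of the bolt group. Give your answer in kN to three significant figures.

A_b = π × 12² / 4 = 113.1 mm².
R_n = F_nv · A_b · n · n_s = 469 × 113.1 × 4 × 1 / 1000 = 212.2 kN.
Design strength φR_n = 0.75 × 212.2 = 159 kN.

159 kN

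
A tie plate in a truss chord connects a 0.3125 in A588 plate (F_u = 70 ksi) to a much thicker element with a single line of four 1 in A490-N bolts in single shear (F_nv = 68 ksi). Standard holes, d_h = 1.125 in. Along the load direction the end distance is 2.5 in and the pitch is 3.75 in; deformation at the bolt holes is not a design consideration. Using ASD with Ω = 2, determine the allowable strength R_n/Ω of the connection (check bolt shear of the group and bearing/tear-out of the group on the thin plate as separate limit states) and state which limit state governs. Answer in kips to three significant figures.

Bolt shear: A_b = π·1²/4 = 0.7854 in²; R_n = 68 × 0.7854 × 4 × 1 = 213.6 kips → 213.6 / 2 = 107 kips.
Bearing (1.5 l_c t F_u ≤ 3.0 d t F_u): upper limit = 3.0·1·0.3125·70 = 65.62 kips.
  Edge l_c = 2.5 − 1.125/2 = 1.938 → r_n = 63.57 kips; interior l_c = 3.75 − 1.125 = 2.625 → r_n = 65.62 kips.
  R_n,bearing = 1·63.57 + 3·65.62 = 260.4 kips → 260.4 / 2 = 130 kips.
Bolt shear governs: 107 kips.

107 kips (bolt shear governs)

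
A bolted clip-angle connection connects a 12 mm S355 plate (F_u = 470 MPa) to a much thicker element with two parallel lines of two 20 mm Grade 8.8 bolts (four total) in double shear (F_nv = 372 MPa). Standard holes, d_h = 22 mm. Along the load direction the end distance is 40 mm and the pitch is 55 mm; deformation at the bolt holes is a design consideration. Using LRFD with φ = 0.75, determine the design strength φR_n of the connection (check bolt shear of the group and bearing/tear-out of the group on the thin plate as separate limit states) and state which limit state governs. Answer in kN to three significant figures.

629 kN (bearing governs)

Bolt shear: A_b = π·20²/4 = 314.2 mm²; R_n = 372 × 314.2 × 4 × 2 / 1000 = 934.9 kN → 0.75 × 934.9 = 701 kN.
Bearing (1.2 l_c t F_u ≤ 2.4 d t F_u): upper limit = 2.4·20·12·470 / 1000 = 270.7 kN.
  Edge l_c = 40 − 22/2 = 29 → r_n = 196.3 kN; interior l_c = 55 − 22 = 33 → r_n = 223.3 kN.
  R_n,bearing = 2·196.3 + 2·223.3 = 839.2 kN → 0.75 × 839.2 = 629 kN.
Bearing governs: 629 kN.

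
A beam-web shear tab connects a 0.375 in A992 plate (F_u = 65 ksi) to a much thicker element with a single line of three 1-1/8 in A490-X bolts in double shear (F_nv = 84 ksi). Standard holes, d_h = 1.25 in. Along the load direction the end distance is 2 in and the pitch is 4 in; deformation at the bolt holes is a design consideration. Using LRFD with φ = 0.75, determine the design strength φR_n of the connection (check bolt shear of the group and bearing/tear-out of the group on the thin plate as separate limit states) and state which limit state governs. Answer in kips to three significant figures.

129 kips (bearing governs)

Bolt shear: A_b = π·1.125²/4 = 0.994 in²; R_n = 84 × 0.994 × 3 × 2 = 501 kips → 0.75 × 501 = 376 kips.
Bearing (1.2 l_c t F_u ≤ 2.4 d t F_u): upper limit = 2.4·1.125·0.375·65 = 65.81 kips.
  Edge l_c = 2 − 1.25/2 = 1.375 → r_n = 40.22 kips; interior l_c = 4 − 1.25 = 2.75 → r_n = 65.81 kips.
  R_n,bearing = 1·40.22 + 2·65.81 = 171.8 kips → 0.75 × 171.8 = 129 kips.
Bearing governs: 129 kips.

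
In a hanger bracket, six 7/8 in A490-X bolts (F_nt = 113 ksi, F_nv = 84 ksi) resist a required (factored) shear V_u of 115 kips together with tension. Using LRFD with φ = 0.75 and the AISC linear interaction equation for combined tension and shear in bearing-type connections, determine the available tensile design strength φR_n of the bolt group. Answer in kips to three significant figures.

243 kips

A_b = π·0.875²/4 = 0.6013 in²; f_rv = 115 / (6 × 0.6013) = 31.87 ksi.
F'_nt = 1.3 F_nt − (F_nt / φF_nv) f_rv = 1.3·113 − (113/(0.75·84))·31.87 = 89.73 ksi, capped at F_nt → F'_nt = 89.73 ksi.
R_n = F'_nt · A_b · n = 89.73 × 0.6013 × 6 = 323.7 kips.
Design strength φR_n = 0.75 × 323.7 = 243 kips.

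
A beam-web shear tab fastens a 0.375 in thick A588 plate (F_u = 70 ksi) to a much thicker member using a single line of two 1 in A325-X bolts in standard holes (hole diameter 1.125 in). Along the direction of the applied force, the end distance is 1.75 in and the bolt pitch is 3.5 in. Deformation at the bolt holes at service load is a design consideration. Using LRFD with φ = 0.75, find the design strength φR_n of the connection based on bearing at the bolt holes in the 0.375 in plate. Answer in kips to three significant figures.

75.3 kips

Per bolt r_n = 1.2 l_c t F_u ≤ 2.4 d t F_u; upper limit = 2.4 × 1 × 0.375 × 70 = 63 kips.
Edge bolt: l_c = 1.75 − 1.125/2 = 1.188 in → 1.2 × 1.188 × 0.375 × 70 = 37.41 → r_n = 37.41 kips.
Interior bolts: l_c = 3.5 − 1.125 = 2.375 in → 1.2 × 2.375 × 0.375 × 70 = 74.81 → r_n = 63 kips.
R_n = 1 × 37.41 + 1 × 63 = 100.4 kips.
Design strength φR_n = 0.75 × 100.4 = 75.3 kips.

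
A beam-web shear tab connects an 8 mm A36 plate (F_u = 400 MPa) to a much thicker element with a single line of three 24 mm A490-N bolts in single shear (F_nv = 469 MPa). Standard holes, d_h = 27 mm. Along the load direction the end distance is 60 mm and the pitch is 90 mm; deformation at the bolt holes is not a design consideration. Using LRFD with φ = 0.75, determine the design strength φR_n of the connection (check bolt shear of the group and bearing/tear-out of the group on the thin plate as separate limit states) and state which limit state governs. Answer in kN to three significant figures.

477 kN (bolt shear governs)

Bolt shear: A_b = π·24²/4 = 452.4 mm²; R_n = 469 × 452.4 × 3 × 1 / 1000 = 636.5 kN → 0.75 × 636.5 = 477 kN.
Bearing (1.5 l_c t F_u ≤ 3.0 d t F_u): upper limit = 3.0·24·8·400 / 1000 = 230.4 kN.
  Edge l_c = 60 − 27/2 = 46.5 → r_n = 223.2 kN; interior l_c = 90 − 27 = 63 → r_n = 230.4 kN.
  R_n,bearing = 1·223.2 + 2·230.4 = 684 kN → 0.75 × 684 = 513 kN.
Bolt shear governs: 477 kN.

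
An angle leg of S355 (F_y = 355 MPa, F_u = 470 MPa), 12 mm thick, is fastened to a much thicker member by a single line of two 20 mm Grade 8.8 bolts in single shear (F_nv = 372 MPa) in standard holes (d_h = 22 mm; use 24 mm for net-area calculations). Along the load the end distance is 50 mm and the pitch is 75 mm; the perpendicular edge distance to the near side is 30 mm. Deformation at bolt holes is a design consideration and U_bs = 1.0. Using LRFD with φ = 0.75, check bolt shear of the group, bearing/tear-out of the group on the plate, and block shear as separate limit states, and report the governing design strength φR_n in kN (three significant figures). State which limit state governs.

Bolt shear: A_b = π·20²/4 = 314.2 mm²; R_n = 372 × 314.2 × 2 × 1 / 1000 = 233.7 kN → 0.75 × 233.7 = 175 kN.
Bearing: edge l_c = 39, r_n = 264 kN; interior l_c = 53, r_n = 270.7 kN; R_n = 264 + 1·270.7 = 534.7 kN → 401 kN.
Block shear: A_gv = 1500, A_nv = 1068, A_nt = 216 mm²; R_n = min(0.6F_uA_nv, 0.6F_yA_gv) + U_bs·F_u·A_nt = 402.7 kN → 302 kN.
Bolt shear governs: 175 kN.

175 kN (bolt shear governs)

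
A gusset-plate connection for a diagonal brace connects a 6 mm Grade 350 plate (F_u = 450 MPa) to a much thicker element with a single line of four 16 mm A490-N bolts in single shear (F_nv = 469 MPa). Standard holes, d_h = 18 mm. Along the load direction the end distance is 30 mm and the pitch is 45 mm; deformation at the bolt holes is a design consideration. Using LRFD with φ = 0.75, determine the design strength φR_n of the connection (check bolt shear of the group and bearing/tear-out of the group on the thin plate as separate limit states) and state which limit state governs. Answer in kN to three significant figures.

248 kN (bearing governs)

Bolt shear: A_b = π·16²/4 = 201.1 mm²; R_n = 469 × 201.1 × 4 × 1 / 1000 = 377.2 kN → 0.75 × 377.2 = 283 kN.
Bearing (1.2 l_c t F_u ≤ 2.4 d t F_u): upper limit = 2.4·16·6·450 / 1000 = 103.7 kN.
  Edge l_c = 30 − 18/2 = 21 → r_n = 68.04 kN; interior l_c = 45 − 18 = 27 → r_n = 87.48 kN.
  R_n,bearing = 1·68.04 + 3·87.48 = 330.5 kN → 0.75 × 330.5 = 248 kN.
Bearing governs: 248 kN.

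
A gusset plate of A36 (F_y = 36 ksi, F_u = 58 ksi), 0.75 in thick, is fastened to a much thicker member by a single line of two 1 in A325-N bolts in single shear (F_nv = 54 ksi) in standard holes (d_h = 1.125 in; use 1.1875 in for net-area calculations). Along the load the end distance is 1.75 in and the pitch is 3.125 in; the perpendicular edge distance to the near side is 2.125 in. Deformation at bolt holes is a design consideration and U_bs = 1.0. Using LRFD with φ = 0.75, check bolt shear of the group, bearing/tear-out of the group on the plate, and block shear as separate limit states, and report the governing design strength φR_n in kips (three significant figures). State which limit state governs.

Bolt shear: A_b = π·1²/4 = 0.7854 in²; R_n = 54 × 0.7854 × 2 × 1 = 84.82 kips → 0.75 × 84.82 = 63.6 kips.
Bearing: edge l_c = 1.188, r_n = 61.99 kips; interior l_c = 2, r_n = 104.4 kips; R_n = 61.99 + 1·104.4 = 166.4 kips → 125 kips.
Block shear: A_gv = 3.656, A_nv = 2.32, A_nt = 1.148 in²; R_n = min(0.6F_uA_nv, 0.6F_yA_gv) + U_bs·F_u·A_nt = 145.6 kips → 109 kips.
Bolt shear governs: 63.6 kips.

63.6 kips (bolt shear governs)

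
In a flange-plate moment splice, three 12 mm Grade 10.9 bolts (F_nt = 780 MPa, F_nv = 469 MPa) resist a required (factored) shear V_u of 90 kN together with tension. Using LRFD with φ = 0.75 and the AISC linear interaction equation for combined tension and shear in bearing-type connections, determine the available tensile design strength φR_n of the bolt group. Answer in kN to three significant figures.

A_b = π·12²/4 = 113.1 mm²; f_rv = 90 × 1000 / (3 × 113.1) = 265.3 MPa.
F'_nt = 1.3 F_nt − (F_nt / φF_nv) f_rv = 1.3·780 − (780/(0.75·469))·265.3 = 425.8 MPa, capped at F_nt → F'_nt = 425.8 MPa.
R_n = F'_nt · A_b · n = 425.8 × 113.1 × 3 / 1000 = 144.5 kN.
Design strength φR_n = 0.75 × 144.5 = 108 kN.

108 kN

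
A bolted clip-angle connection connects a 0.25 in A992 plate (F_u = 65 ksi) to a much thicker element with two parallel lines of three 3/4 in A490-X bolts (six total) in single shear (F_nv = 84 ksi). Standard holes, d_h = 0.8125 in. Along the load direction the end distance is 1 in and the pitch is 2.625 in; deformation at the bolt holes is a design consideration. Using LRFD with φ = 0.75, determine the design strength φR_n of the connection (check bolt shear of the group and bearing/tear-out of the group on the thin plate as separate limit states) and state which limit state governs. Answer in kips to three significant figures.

105 kips (bearing governs)

Bolt shear: A_b = π·0.75²/4 = 0.4418 in²; R_n = 84 × 0.4418 × 6 × 1 = 222.7 kips → 0.75 × 222.7 = 167 kips.
Bearing (1.2 l_c t F_u ≤ 2.4 d t F_u): upper limit = 2.4·0.75·0.25·65 = 29.25 kips.
  Edge l_c = 1 − 0.8125/2 = 0.5938 → r_n = 11.58 kips; interior l_c = 2.625 − 0.8125 = 1.812 → r_n = 29.25 kips.
  R_n,bearing = 2·11.58 + 4·29.25 = 140.2 kips → 0.75 × 140.2 = 105 kips.
Bearing governs: 105 kips.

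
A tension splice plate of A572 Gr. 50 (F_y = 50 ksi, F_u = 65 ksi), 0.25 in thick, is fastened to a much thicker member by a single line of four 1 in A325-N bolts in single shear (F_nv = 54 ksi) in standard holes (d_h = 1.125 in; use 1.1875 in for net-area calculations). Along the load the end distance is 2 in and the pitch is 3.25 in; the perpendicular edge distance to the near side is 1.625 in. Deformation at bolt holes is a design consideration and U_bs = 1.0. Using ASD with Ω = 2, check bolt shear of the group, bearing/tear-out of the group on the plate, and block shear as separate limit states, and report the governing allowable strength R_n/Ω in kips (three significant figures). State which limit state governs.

Bolt shear: A_b = π·1²/4 = 0.7854 in²; R_n = 54 × 0.7854 × 4 × 1 = 169.6 kips → 169.6 / 2 = 84.8 kips.
Bearing: edge l_c = 1.438, r_n = 28.03 kips; interior l_c = 2.125, r_n = 39 kips; R_n = 28.03 + 3·39 = 145 kips → 72.5 kips.
Block shear: A_gv = 2.938, A_nv = 1.898, A_nt = 0.2578 in²; R_n = min(0.6F_uA_nv, 0.6F_yA_gv) + U_bs·F_u·A_nt = 90.8 kips → 45.4 kips.
Block shear governs: 45.4 kips.

45.4 kips (block shear governs)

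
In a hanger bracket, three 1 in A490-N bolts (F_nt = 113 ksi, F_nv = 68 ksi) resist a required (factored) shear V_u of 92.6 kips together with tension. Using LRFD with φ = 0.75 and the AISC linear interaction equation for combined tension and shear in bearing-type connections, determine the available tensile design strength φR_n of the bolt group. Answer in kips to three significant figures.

106 kips

A_b = π·1²/4 = 0.7854 in²; f_rv = 92.6 / (3 × 0.7854) = 39.3 ksi.
F'_nt = 1.3 F_nt − (F_nt / φF_nv) f_rv = 1.3·113 − (113/(0.75·68))·39.3 = 59.82 ksi, capped at F_nt → F'_nt = 59.82 ksi.
R_n = F'_nt · A_b · n = 59.82 × 0.7854 × 3 = 141 kips.
Design strength φR_n = 0.75 × 141 = 106 kips.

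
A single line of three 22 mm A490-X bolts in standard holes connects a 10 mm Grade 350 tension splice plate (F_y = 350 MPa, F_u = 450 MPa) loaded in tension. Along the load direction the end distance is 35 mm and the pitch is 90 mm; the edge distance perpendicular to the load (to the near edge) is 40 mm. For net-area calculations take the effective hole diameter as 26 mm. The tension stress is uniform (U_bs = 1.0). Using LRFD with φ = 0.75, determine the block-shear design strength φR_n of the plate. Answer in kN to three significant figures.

Shear plane L_v = 35 + 2·90 = 215 mm; A_gv = 215 × 10 = 2150 mm².
A_nv = (215 − 2.5·26) × 10 = 1500 mm².
A_nt = (40 − 0.5·26) × 10 = 270 mm².
0.6 F_u A_nv = 405 kN; 0.6 F_y A_gv = 451.5 kN → shear rupture governs the shear term.
R_n = 405 + 1.0 × 450 × 270 / 1000 = 526.5 kN.
Design strength φR_n = 0.75 × 526.5 = 395 kN.

395 kN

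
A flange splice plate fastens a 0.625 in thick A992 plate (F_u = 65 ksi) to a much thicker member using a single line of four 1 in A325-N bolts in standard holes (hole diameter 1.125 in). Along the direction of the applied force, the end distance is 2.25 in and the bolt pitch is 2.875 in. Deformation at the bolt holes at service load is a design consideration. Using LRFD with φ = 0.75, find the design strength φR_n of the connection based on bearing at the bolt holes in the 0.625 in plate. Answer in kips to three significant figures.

254 kips

Per bolt r_n = 1.2 l_c t F_u ≤ 2.4 d t F_u; upper limit = 2.4 × 1 × 0.625 × 65 = 97.5 kips.
Edge bolt: l_c = 2.25 − 1.125/2 = 1.688 in → 1.2 × 1.688 × 0.625 × 65 = 82.27 → r_n = 82.27 kips.
Interior bolts: l_c = 2.875 − 1.125 = 1.75 in → 1.2 × 1.75 × 0.625 × 65 = 85.31 → r_n = 85.31 kips.
R_n = 1 × 82.27 + 3 × 85.31 = 338.2 kips.
Design strength φR_n = 0.75 × 338.2 = 254 kips.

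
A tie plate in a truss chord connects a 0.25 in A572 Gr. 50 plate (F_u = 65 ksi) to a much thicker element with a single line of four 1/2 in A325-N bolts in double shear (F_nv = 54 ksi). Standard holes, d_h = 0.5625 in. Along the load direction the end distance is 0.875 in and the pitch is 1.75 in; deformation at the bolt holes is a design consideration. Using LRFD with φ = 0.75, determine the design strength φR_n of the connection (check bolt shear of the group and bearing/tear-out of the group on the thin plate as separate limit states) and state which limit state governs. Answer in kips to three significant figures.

Bolt shear: A_b = π·0.5²/4 = 0.1963 in²; R_n = 54 × 0.1963 × 4 × 2 = 84.82 kips → 0.75 × 84.82 = 63.6 kips.
Bearing (1.2 l_c t F_u ≤ 2.4 d t F_u): upper limit = 2.4·0.5·0.25·65 = 19.5 kips.
  Edge l_c = 0.875 − 0.5625/2 = 0.5938 → r_n = 11.58 kips; interior l_c = 1.75 − 0.5625 = 1.188 → r_n = 19.5 kips.
  R_n,bearing = 1·11.58 + 3·19.5 = 70.08 kips → 0.75 × 70.08 = 52.6 kips.
Bearing governs: 52.6 kips.

52.6 kips (bearing governs)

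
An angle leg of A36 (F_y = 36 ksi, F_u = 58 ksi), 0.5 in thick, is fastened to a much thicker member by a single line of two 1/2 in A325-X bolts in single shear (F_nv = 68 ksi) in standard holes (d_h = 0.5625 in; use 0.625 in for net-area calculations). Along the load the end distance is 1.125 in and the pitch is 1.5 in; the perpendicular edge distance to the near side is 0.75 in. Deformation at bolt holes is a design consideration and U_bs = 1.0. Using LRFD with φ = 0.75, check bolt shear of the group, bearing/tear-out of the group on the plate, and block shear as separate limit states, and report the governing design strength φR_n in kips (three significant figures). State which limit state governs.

Bolt shear: A_b = π·0.5²/4 = 0.1963 in²; R_n = 68 × 0.1963 × 2 × 1 = 26.7 kips → 0.75 × 26.7 = 20 kips.
Bearing: edge l_c = 0.8438, r_n = 29.36 kips; interior l_c = 0.9375, r_n = 32.62 kips; R_n = 29.36 + 1·32.62 = 61.99 kips → 46.5 kips.
Block shear: A_gv = 1.312, A_nv = 0.8438, A_nt = 0.2188 in²; R_n = min(0.6F_uA_nv, 0.6F_yA_gv) + U_bs·F_u·A_nt = 41.04 kips → 30.8 kips.
Bolt shear governs: 20 kips.

20 kips (bolt shear governs)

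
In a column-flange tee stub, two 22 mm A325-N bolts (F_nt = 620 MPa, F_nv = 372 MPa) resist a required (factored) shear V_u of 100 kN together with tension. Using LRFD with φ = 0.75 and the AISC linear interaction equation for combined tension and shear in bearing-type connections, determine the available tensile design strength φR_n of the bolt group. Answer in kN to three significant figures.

293 kN

A_b = π·22²/4 = 380.1 mm²; f_rv = 100 × 1000 / (2 × 380.1) = 131.5 MPa.
F'_nt = 1.3 F_nt − (F_nt / φF_nv) f_rv = 1.3·620 − (620/(0.75·372))·131.5 = 513.7 MPa, capped at F_nt → F'_nt = 513.7 MPa.
R_n = F'_nt · A_b · n = 513.7 × 380.1 × 2 / 1000 = 390.6 kN.
Design strength φR_n = 0.75 × 390.6 = 293 kN.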